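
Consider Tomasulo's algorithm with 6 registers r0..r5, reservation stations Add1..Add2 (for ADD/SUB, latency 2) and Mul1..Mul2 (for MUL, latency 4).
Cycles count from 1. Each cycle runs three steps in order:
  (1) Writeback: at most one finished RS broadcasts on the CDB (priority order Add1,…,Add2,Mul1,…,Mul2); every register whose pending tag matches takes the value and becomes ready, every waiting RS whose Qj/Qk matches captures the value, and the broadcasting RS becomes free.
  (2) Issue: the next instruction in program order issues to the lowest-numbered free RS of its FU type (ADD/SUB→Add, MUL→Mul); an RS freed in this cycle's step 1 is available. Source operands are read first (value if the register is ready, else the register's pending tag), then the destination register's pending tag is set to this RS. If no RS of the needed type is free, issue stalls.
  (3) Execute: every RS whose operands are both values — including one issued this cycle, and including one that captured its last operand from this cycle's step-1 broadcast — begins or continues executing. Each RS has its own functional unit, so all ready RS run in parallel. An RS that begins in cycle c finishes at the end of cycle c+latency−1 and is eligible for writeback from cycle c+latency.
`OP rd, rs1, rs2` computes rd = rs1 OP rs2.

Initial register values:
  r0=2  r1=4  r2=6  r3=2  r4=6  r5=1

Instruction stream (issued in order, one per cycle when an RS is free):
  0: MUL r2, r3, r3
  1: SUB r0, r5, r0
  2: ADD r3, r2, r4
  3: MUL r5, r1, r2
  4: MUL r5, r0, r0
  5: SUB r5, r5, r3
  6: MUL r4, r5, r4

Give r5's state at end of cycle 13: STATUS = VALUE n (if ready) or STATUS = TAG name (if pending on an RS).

cycle 1: issue MUL r2<-Mul1 // r0:2,r1:4,r2:Mul1,r3:2,r4:6,r5:1
cycle 2: issue SUB r0<-Add1 // r0:Add1,r1:4,r2:Mul1,r3:2,r4:6,r5:1
cycle 3: issue ADD r3<-Add2 // r0:Add1,r1:4,r2:Mul1,r3:Add2,r4:6,r5:1
cycle 4: CDB Add1=-1; issue MUL r5<-Mul2 // r0:-1,r1:4,r2:Mul1,r3:Add2,r4:6,r5:Mul2
cycle 5: CDB Mul1=4; issue MUL r5<-Mul1 // r0:-1,r1:4,r2:4,r3:Add2,r4:6,r5:Mul1
cycle 6: issue SUB r5<-Add1 // r0:-1,r1:4,r2:4,r3:Add2,r4:6,r5:Add1
cycle 7: CDB Add2=10; stall // r0:-1,r1:4,r2:4,r3:10,r4:6,r5:Add1
cycle 8: stall // r0:-1,r1:4,r2:4,r3:10,r4:6,r5:Add1
cycle 9: CDB Mul1=1; issue MUL r4<-Mul1 // r0:-1,r1:4,r2:4,r3:10,r4:Mul1,r5:Add1
cycle 10: CDB Mul2=16 // r0:-1,r1:4,r2:4,r3:10,r4:Mul1,r5:Add1
cycle 11: CDB Add1=-9 // r0:-1,r1:4,r2:4,r3:10,r4:Mul1,r5:-9
cycle 12: - // r0:-1,r1:4,r2:4,r3:10,r4:Mul1,r5:-9
cycle 13: - // r0:-1,r1:4,r2:4,r3:10,r4:Mul1,r5:-9

STATUS = VALUE -9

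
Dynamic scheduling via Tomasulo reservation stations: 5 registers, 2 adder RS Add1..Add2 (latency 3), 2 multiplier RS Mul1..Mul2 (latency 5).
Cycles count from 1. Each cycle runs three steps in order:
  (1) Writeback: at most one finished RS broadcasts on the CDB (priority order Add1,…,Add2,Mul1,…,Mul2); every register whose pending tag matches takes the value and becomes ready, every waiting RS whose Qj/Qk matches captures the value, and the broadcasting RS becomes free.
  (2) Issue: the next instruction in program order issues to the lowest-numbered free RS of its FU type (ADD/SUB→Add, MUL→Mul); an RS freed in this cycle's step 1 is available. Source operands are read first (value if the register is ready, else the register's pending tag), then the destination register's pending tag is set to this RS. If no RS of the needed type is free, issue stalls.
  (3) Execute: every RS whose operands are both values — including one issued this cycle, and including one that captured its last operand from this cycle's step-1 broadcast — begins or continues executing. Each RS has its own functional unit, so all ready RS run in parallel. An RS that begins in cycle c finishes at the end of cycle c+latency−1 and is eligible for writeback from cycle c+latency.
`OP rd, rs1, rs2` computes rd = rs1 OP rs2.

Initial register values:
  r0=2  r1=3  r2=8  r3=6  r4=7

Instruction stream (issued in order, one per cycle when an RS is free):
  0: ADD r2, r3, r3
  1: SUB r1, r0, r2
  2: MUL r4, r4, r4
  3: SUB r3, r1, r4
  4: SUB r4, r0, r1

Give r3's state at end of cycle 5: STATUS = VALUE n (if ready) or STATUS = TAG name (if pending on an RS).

  c1: issue ADD r2<-Add1  regs: r0:2,r1:3,r2:Add1,r3:6,r4:7
  c2: issue SUB r1<-Add2  regs: r0:2,r1:Add2,r2:Add1,r3:6,r4:7
  c3: issue MUL r4<-Mul1  regs: r0:2,r1:Add2,r2:Add1,r3:6,r4:Mul1
  c4: CDB Add1=12; issue SUB r3<-Add1  regs: r0:2,r1:Add2,r2:12,r3:Add1,r4:Mul1
  c5: stall  regs: r0:2,r1:Add2,r2:12,r3:Add1,r4:Mul1

STATUS = TAG Add1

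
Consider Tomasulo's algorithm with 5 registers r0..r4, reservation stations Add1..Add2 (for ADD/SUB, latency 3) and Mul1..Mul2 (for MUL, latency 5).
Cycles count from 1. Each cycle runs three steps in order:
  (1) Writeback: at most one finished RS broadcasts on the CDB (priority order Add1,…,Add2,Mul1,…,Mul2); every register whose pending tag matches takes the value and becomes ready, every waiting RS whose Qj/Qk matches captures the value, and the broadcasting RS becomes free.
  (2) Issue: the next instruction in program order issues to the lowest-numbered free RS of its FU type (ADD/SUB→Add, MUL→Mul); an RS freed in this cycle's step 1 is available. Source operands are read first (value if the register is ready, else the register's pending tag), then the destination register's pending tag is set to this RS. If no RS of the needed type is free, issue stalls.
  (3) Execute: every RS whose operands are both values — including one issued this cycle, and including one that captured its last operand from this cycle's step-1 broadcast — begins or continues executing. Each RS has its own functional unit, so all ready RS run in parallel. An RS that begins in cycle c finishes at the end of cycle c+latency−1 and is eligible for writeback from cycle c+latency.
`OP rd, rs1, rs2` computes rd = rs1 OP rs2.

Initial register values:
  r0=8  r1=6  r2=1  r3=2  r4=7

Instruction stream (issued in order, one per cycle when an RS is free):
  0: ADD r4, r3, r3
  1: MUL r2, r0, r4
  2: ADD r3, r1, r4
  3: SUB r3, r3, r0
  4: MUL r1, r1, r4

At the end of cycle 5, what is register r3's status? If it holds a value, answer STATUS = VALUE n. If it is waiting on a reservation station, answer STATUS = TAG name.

  c1: issue ADD r4<-Add1  regs: r0:8,r1:6,r2:1,r3:2,r4:Add1
  c2: issue MUL r2<-Mul1  regs: r0:8,r1:6,r2:Mul1,r3:2,r4:Add1
  c3: issue ADD r3<-Add2  regs: r0:8,r1:6,r2:Mul1,r3:Add2,r4:Add1
  c4: CDB Add1=4; issue SUB r3<-Add1  regs: r0:8,r1:6,r2:Mul1,r3:Add1,r4:4
  c5: issue MUL r1<-Mul2  regs: r0:8,r1:Mul2,r2:Mul1,r3:Add1,r4:4

STATUS = TAG Add1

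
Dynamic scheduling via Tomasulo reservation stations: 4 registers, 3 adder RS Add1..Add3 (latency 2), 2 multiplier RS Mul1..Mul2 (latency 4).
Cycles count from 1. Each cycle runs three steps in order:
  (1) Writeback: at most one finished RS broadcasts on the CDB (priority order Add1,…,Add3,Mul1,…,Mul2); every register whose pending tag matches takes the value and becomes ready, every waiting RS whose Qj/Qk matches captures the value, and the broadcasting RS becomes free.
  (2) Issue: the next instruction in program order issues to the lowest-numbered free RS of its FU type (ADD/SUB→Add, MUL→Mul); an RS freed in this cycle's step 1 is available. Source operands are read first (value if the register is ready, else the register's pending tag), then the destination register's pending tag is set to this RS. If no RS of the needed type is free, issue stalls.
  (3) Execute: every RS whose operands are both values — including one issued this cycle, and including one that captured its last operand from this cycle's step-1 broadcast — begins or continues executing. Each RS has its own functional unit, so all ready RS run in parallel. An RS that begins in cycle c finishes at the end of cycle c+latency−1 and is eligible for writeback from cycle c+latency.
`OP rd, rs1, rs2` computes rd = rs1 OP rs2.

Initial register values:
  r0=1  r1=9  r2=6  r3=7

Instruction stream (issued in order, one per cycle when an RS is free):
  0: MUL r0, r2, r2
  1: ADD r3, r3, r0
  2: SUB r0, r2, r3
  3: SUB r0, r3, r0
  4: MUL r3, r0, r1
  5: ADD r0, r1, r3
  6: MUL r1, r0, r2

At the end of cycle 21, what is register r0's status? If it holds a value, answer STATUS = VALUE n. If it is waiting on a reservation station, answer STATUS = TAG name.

  c1: issue MUL r0<-Mul1  regs: r0:Mul1,r1:9,r2:6,r3:7
  c2: issue ADD r3<-Add1  regs: r0:Mul1,r1:9,r2:6,r3:Add1
  c3: issue SUB r0<-Add2  regs: r0:Add2,r1:9,r2:6,r3:Add1
  c4: issue SUB r0<-Add3  regs: r0:Add3,r1:9,r2:6,r3:Add1
  c5: CDB Mul1=36; issue MUL r3<-Mul1  regs: r0:Add3,r1:9,r2:6,r3:Mul1
  c6: stall  regs: r0:Add3,r1:9,r2:6,r3:Mul1
  c7: CDB Add1=43; issue ADD r0<-Add1  regs: r0:Add1,r1:9,r2:6,r3:Mul1
  c8: issue MUL r1<-Mul2  regs: r0:Add1,r1:Mul2,r2:6,r3:Mul1
  c9: CDB Add2=-37  regs: r0:Add1,r1:Mul2,r2:6,r3:Mul1
  c10: -  regs: r0:Add1,r1:Mul2,r2:6,r3:Mul1
  c11: CDB Add3=80  regs: r0:Add1,r1:Mul2,r2:6,r3:Mul1
  c12: -  regs: r0:Add1,r1:Mul2,r2:6,r3:Mul1
  c13: -  regs: r0:Add1,r1:Mul2,r2:6,r3:Mul1
  c14: -  regs: r0:Add1,r1:Mul2,r2:6,r3:Mul1
  c15: CDB Mul1=720  regs: r0:Add1,r1:Mul2,r2:6,r3:720
  c16: -  regs: r0:Add1,r1:Mul2,r2:6,r3:720
  c17: CDB Add1=729  regs: r0:729,r1:Mul2,r2:6,r3:720
  c18: -  regs: r0:729,r1:Mul2,r2:6,r3:720
  c19: -  regs: r0:729,r1:Mul2,r2:6,r3:720
  c20: -  regs: r0:729,r1:Mul2,r2:6,r3:720
  c21: CDB Mul2=4374  regs: r0:729,r1:4374,r2:6,r3:720

STATUS = VALUE 729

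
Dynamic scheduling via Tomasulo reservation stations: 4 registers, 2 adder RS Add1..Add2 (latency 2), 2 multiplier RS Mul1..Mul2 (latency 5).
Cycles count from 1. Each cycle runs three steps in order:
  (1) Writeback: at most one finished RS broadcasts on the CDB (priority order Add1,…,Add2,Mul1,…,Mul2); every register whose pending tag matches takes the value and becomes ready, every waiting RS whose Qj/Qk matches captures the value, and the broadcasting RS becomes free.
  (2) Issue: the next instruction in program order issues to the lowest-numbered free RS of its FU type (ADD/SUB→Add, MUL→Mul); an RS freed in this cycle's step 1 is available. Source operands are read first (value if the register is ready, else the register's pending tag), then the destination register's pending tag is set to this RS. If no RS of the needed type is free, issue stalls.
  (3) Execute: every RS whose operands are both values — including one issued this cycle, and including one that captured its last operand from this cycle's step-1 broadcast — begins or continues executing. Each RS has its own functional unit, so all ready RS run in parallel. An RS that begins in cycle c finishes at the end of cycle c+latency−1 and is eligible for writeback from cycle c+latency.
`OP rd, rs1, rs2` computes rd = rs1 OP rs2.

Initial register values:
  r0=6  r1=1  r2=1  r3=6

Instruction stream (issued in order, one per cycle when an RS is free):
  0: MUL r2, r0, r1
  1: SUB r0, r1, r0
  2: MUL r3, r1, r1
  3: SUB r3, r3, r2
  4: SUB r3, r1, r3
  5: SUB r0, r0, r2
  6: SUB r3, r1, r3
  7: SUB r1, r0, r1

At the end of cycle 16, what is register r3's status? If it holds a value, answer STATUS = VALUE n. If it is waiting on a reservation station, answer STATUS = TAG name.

  c1: issue MUL r2<-Mul1  regs: r0:6,r1:1,r2:Mul1,r3:6
  c2: issue SUB r0<-Add1  regs: r0:Add1,r1:1,r2:Mul1,r3:6
  c3: issue MUL r3<-Mul2  regs: r0:Add1,r1:1,r2:Mul1,r3:Mul2
  c4: CDB Add1=-5; issue SUB r3<-Add1  regs: r0:-5,r1:1,r2:Mul1,r3:Add1
  c5: issue SUB r3<-Add2  regs: r0:-5,r1:1,r2:Mul1,r3:Add2
  c6: CDB Mul1=6; stall  regs: r0:-5,r1:1,r2:6,r3:Add2
  c7: stall  regs: r0:-5,r1:1,r2:6,r3:Add2
  c8: CDB Mul2=1; stall  regs: r0:-5,r1:1,r2:6,r3:Add2
  c9: stall  regs: r0:-5,r1:1,r2:6,r3:Add2
  c10: CDB Add1=-5; issue SUB r0<-Add1  regs: r0:Add1,r1:1,r2:6,r3:Add2
  c11: stall  regs: r0:Add1,r1:1,r2:6,r3:Add2
  c12: CDB Add1=-11; issue SUB r3<-Add1  regs: r0:-11,r1:1,r2:6,r3:Add1
  c13: CDB Add2=6; issue SUB r1<-Add2  regs: r0:-11,r1:Add2,r2:6,r3:Add1
  c14: -  regs: r0:-11,r1:Add2,r2:6,r3:Add1
  c15: CDB Add1=-5  regs: r0:-11,r1:Add2,r2:6,r3:-5
  c16: CDB Add2=-12  regs: r0:-11,r1:-12,r2:6,r3:-5

STATUS = VALUE -5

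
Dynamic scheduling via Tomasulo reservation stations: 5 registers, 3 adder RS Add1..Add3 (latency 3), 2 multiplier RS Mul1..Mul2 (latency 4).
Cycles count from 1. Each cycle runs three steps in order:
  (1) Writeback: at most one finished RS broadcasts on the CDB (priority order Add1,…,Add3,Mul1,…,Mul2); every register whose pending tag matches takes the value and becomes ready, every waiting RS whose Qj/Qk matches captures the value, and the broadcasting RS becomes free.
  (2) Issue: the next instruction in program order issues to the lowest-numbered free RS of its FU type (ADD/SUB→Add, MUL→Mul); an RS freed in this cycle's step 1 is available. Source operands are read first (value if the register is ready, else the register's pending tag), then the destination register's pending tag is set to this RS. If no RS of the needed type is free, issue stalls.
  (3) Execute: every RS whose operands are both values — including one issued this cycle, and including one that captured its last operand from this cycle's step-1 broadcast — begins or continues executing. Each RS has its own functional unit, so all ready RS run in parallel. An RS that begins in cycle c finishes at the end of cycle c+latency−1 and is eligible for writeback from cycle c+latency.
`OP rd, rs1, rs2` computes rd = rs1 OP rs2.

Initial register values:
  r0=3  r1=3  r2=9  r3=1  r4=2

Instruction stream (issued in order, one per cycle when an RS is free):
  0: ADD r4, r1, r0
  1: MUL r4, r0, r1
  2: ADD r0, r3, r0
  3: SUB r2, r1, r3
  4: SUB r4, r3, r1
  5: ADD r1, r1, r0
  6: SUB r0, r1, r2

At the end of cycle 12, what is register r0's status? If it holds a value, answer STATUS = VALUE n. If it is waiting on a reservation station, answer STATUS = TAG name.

c1: issue ADD r4<-Add1 | r0:3,r1:3,r2:9,r3:1,r4:Add1
c2: issue MUL r4<-Mul1 | r0:3,r1:3,r2:9,r3:1,r4:Mul1
c3: issue ADD r0<-Add2 | r0:Add2,r1:3,r2:9,r3:1,r4:Mul1
c4: CDB Add1=6; issue SUB r2<-Add1 | r0:Add2,r1:3,r2:Add1,r3:1,r4:Mul1
c5: issue SUB r4<-Add3 | r0:Add2,r1:3,r2:Add1,r3:1,r4:Add3
c6: CDB Add2=4; issue ADD r1<-Add2 | r0:4,r1:Add2,r2:Add1,r3:1,r4:Add3
c7: CDB Add1=2; issue SUB r0<-Add1 | r0:Add1,r1:Add2,r2:2,r3:1,r4:Add3
c8: CDB Add3=-2 | r0:Add1,r1:Add2,r2:2,r3:1,r4:-2
c9: CDB Add2=7 | r0:Add1,r1:7,r2:2,r3:1,r4:-2
c10: CDB Mul1=9 | r0:Add1,r1:7,r2:2,r3:1,r4:-2
c11: - | r0:Add1,r1:7,r2:2,r3:1,r4:-2
c12: CDB Add1=5 | r0:5,r1:7,r2:2,r3:1,r4:-2

STATUS = VALUE 5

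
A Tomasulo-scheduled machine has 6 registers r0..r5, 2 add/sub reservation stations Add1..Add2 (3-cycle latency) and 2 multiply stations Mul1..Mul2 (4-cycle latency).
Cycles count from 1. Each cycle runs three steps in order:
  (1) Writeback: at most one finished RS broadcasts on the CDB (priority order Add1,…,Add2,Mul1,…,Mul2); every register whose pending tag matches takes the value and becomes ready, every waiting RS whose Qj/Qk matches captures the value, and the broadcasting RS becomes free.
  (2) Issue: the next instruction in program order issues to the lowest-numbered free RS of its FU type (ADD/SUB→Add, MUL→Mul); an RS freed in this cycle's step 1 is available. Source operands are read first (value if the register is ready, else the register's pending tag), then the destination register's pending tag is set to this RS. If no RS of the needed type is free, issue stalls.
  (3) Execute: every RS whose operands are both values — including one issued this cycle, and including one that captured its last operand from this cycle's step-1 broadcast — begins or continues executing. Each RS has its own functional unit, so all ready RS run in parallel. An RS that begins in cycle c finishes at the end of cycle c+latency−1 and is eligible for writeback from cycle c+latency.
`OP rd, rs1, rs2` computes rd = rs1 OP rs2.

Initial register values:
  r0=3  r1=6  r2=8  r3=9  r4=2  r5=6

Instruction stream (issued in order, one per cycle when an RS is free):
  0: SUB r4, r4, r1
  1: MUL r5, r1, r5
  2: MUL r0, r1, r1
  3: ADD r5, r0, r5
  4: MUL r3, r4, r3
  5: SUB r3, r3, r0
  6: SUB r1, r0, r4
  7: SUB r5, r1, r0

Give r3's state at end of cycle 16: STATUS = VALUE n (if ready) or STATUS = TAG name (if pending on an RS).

STATUS = VALUE -72

  c1: issue SUB r4<-Add1  regs: r0:3,r1:6,r2:8,r3:9,r4:Add1,r5:6
  c2: issue MUL r5<-Mul1  regs: r0:3,r1:6,r2:8,r3:9,r4:Add1,r5:Mul1
  c3: issue MUL r0<-Mul2  regs: r0:Mul2,r1:6,r2:8,r3:9,r4:Add1,r5:Mul1
  c4: CDB Add1=-4; issue ADD r5<-Add1  regs: r0:Mul2,r1:6,r2:8,r3:9,r4:-4,r5:Add1
  c5: stall  regs: r0:Mul2,r1:6,r2:8,r3:9,r4:-4,r5:Add1
  c6: CDB Mul1=36; issue MUL r3<-Mul1  regs: r0:Mul2,r1:6,r2:8,r3:Mul1,r4:-4,r5:Add1
  c7: CDB Mul2=36; issue SUB r3<-Add2  regs: r0:36,r1:6,r2:8,r3:Add2,r4:-4,r5:Add1
  c8: stall  regs: r0:36,r1:6,r2:8,r3:Add2,r4:-4,r5:Add1
  c9: stall  regs: r0:36,r1:6,r2:8,r3:Add2,r4:-4,r5:Add1
  c10: CDB Add1=72; issue SUB r1<-Add1  regs: r0:36,r1:Add1,r2:8,r3:Add2,r4:-4,r5:72
  c11: CDB Mul1=-36; stall  regs: r0:36,r1:Add1,r2:8,r3:Add2,r4:-4,r5:72
  c12: stall  regs: r0:36,r1:Add1,r2:8,r3:Add2,r4:-4,r5:72
  c13: CDB Add1=40; issue SUB r5<-Add1  regs: r0:36,r1:40,r2:8,r3:Add2,r4:-4,r5:Add1
  c14: CDB Add2=-72  regs: r0:36,r1:40,r2:8,r3:-72,r4:-4,r5:Add1
  c15: -  regs: r0:36,r1:40,r2:8,r3:-72,r4:-4,r5:Add1
  c16: CDB Add1=4  regs: r0:36,r1:40,r2:8,r3:-72,r4:-4,r5:4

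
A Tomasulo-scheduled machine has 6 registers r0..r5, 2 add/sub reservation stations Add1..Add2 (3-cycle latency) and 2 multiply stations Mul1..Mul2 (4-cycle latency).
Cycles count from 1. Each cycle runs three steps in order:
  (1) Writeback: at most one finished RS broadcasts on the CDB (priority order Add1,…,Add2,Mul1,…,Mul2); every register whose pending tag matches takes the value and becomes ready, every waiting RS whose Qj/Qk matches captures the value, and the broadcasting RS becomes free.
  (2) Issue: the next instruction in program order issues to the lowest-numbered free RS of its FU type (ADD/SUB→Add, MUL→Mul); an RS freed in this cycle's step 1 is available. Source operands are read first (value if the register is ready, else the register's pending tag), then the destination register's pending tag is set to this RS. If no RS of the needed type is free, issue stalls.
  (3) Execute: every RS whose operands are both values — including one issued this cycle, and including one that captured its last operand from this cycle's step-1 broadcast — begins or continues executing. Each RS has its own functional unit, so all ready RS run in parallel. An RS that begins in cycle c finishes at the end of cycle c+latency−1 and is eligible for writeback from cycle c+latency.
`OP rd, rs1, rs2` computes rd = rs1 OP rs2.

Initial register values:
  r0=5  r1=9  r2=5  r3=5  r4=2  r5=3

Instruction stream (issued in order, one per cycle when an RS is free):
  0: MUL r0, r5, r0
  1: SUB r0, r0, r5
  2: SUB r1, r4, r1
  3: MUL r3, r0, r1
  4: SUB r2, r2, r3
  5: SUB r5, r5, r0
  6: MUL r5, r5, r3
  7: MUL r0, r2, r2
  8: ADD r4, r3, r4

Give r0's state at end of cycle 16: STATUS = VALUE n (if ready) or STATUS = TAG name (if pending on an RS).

cycle 1: issue MUL r0<-Mul1 // r0:Mul1,r1:9,r2:5,r3:5,r4:2,r5:3
cycle 2: issue SUB r0<-Add1 // r0:Add1,r1:9,r2:5,r3:5,r4:2,r5:3
cycle 3: issue SUB r1<-Add2 // r0:Add1,r1:Add2,r2:5,r3:5,r4:2,r5:3
cycle 4: issue MUL r3<-Mul2 // r0:Add1,r1:Add2,r2:5,r3:Mul2,r4:2,r5:3
cycle 5: CDB Mul1=15; stall // r0:Add1,r1:Add2,r2:5,r3:Mul2,r4:2,r5:3
cycle 6: CDB Add2=-7; issue SUB r2<-Add2 // r0:Add1,r1:-7,r2:Add2,r3:Mul2,r4:2,r5:3
cycle 7: stall // r0:Add1,r1:-7,r2:Add2,r3:Mul2,r4:2,r5:3
cycle 8: CDB Add1=12; issue SUB r5<-Add1 // r0:12,r1:-7,r2:Add2,r3:Mul2,r4:2,r5:Add1
cycle 9: issue MUL r5<-Mul1 // r0:12,r1:-7,r2:Add2,r3:Mul2,r4:2,r5:Mul1
cycle 10: stall // r0:12,r1:-7,r2:Add2,r3:Mul2,r4:2,r5:Mul1
cycle 11: CDB Add1=-9; stall // r0:12,r1:-7,r2:Add2,r3:Mul2,r4:2,r5:Mul1
cycle 12: CDB Mul2=-84; issue MUL r0<-Mul2 // r0:Mul2,r1:-7,r2:Add2,r3:-84,r4:2,r5:Mul1
cycle 13: issue ADD r4<-Add1 // r0:Mul2,r1:-7,r2:Add2,r3:-84,r4:Add1,r5:Mul1
cycle 14: - // r0:Mul2,r1:-7,r2:Add2,r3:-84,r4:Add1,r5:Mul1
cycle 15: CDB Add2=89 // r0:Mul2,r1:-7,r2:89,r3:-84,r4:Add1,r5:Mul1
cycle 16: CDB Add1=-82 // r0:Mul2,r1:-7,r2:89,r3:-84,r4:-82,r5:Mul1

STATUS = TAG Mul2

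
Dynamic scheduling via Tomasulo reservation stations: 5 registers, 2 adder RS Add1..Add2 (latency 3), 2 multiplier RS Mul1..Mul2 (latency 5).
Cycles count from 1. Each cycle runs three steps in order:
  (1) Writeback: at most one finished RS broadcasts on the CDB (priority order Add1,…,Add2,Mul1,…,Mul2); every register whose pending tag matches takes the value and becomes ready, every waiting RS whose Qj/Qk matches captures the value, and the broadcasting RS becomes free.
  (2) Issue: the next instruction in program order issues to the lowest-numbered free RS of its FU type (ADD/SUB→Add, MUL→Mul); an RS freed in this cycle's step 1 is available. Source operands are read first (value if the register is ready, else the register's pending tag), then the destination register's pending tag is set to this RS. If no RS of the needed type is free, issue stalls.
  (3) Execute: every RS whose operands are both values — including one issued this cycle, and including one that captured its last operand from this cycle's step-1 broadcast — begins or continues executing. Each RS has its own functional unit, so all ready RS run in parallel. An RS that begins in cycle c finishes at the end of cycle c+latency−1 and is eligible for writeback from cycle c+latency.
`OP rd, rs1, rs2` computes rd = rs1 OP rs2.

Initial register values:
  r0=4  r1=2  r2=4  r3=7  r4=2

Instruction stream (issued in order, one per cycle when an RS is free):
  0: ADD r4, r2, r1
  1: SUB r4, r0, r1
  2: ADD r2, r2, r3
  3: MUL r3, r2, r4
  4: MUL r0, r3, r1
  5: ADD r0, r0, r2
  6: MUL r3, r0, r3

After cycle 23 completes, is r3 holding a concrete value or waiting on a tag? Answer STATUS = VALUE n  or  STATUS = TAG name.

c1: issue ADD r4<-Add1 | r0:4,r1:2,r2:4,r3:7,r4:Add1
c2: issue SUB r4<-Add2 | r0:4,r1:2,r2:4,r3:7,r4:Add2
c3: stall | r0:4,r1:2,r2:4,r3:7,r4:Add2
c4: CDB Add1=6; issue ADD r2<-Add1 | r0:4,r1:2,r2:Add1,r3:7,r4:Add2
c5: CDB Add2=2; issue MUL r3<-Mul1 | r0:4,r1:2,r2:Add1,r3:Mul1,r4:2
c6: issue MUL r0<-Mul2 | r0:Mul2,r1:2,r2:Add1,r3:Mul1,r4:2
c7: CDB Add1=11; issue ADD r0<-Add1 | r0:Add1,r1:2,r2:11,r3:Mul1,r4:2
c8: stall | r0:Add1,r1:2,r2:11,r3:Mul1,r4:2
c9: stall | r0:Add1,r1:2,r2:11,r3:Mul1,r4:2
c10: stall | r0:Add1,r1:2,r2:11,r3:Mul1,r4:2
c11: stall | r0:Add1,r1:2,r2:11,r3:Mul1,r4:2
c12: CDB Mul1=22; issue MUL r3<-Mul1 | r0:Add1,r1:2,r2:11,r3:Mul1,r4:2
c13: - | r0:Add1,r1:2,r2:11,r3:Mul1,r4:2
c14: - | r0:Add1,r1:2,r2:11,r3:Mul1,r4:2
c15: - | r0:Add1,r1:2,r2:11,r3:Mul1,r4:2
c16: - | r0:Add1,r1:2,r2:11,r3:Mul1,r4:2
c17: CDB Mul2=44 | r0:Add1,r1:2,r2:11,r3:Mul1,r4:2
c18: - | r0:Add1,r1:2,r2:11,r3:Mul1,r4:2
c19: - | r0:Add1,r1:2,r2:11,r3:Mul1,r4:2
c20: CDB Add1=55 | r0:55,r1:2,r2:11,r3:Mul1,r4:2
c21: - | r0:55,r1:2,r2:11,r3:Mul1,r4:2
c22: - | r0:55,r1:2,r2:11,r3:Mul1,r4:2
c23: - | r0:55,r1:2,r2:11,r3:Mul1,r4:2

STATUS = TAG Mul1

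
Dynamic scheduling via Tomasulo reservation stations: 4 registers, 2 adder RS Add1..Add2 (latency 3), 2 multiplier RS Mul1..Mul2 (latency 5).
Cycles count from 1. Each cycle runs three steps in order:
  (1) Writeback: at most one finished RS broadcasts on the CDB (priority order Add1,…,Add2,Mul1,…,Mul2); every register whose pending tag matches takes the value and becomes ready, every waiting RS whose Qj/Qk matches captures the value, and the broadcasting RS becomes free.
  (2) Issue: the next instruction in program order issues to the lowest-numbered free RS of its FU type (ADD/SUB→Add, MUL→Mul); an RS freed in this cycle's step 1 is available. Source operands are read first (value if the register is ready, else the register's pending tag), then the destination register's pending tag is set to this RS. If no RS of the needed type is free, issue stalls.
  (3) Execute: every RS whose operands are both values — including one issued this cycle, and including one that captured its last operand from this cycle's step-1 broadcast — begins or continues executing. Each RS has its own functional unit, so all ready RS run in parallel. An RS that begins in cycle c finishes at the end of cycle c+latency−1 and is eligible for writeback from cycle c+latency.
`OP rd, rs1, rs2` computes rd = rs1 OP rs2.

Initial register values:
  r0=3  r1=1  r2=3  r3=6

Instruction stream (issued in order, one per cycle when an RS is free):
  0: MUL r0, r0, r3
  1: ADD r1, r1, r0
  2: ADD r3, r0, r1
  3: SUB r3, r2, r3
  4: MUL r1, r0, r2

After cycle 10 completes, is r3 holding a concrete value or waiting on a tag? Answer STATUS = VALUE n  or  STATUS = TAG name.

STATUS = TAG Add1

  c1: issue MUL r0<-Mul1  regs: r0:Mul1,r1:1,r2:3,r3:6
  c2: issue ADD r1<-Add1  regs: r0:Mul1,r1:Add1,r2:3,r3:6
  c3: issue ADD r3<-Add2  regs: r0:Mul1,r1:Add1,r2:3,r3:Add2
  c4: stall  regs: r0:Mul1,r1:Add1,r2:3,r3:Add2
  c5: stall  regs: r0:Mul1,r1:Add1,r2:3,r3:Add2
  c6: CDB Mul1=18; stall  regs: r0:18,r1:Add1,r2:3,r3:Add2
  c7: stall  regs: r0:18,r1:Add1,r2:3,r3:Add2
  c8: stall  regs: r0:18,r1:Add1,r2:3,r3:Add2
  c9: CDB Add1=19; issue SUB r3<-Add1  regs: r0:18,r1:19,r2:3,r3:Add1
  c10: issue MUL r1<-Mul1  regs: r0:18,r1:Mul1,r2:3,r3:Add1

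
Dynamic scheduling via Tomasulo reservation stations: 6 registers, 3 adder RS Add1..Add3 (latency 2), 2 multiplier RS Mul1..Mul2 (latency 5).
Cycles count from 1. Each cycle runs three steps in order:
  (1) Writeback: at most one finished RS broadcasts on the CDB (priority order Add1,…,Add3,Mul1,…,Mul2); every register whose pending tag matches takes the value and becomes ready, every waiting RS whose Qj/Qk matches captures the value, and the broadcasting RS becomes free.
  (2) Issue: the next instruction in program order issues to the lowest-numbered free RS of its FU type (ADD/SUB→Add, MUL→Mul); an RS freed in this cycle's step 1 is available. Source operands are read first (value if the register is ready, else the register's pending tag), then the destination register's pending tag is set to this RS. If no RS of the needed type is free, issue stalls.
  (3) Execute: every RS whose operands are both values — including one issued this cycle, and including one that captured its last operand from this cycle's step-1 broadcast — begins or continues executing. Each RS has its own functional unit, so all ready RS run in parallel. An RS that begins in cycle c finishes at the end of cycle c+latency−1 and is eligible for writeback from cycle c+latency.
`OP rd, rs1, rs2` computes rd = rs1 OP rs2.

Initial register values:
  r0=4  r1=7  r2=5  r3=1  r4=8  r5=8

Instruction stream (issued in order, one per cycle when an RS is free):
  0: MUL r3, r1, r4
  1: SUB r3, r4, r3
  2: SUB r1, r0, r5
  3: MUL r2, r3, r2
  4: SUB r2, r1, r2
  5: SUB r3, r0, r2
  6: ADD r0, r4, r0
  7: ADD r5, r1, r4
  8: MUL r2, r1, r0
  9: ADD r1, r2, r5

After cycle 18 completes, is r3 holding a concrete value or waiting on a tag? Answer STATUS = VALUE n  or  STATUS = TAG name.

  c1: issue MUL r3<-Mul1  regs: r0:4,r1:7,r2:5,r3:Mul1,r4:8,r5:8
  c2: issue SUB r3<-Add1  regs: r0:4,r1:7,r2:5,r3:Add1,r4:8,r5:8
  c3: issue SUB r1<-Add2  regs: r0:4,r1:Add2,r2:5,r3:Add1,r4:8,r5:8
  c4: issue MUL r2<-Mul2  regs: r0:4,r1:Add2,r2:Mul2,r3:Add1,r4:8,r5:8
  c5: CDB Add2=-4; issue SUB r2<-Add2  regs: r0:4,r1:-4,r2:Add2,r3:Add1,r4:8,r5:8
  c6: CDB Mul1=56; issue SUB r3<-Add3  regs: r0:4,r1:-4,r2:Add2,r3:Add3,r4:8,r5:8
  c7: stall  regs: r0:4,r1:-4,r2:Add2,r3:Add3,r4:8,r5:8
  c8: CDB Add1=-48; issue ADD r0<-Add1  regs: r0:Add1,r1:-4,r2:Add2,r3:Add3,r4:8,r5:8
  c9: stall  regs: r0:Add1,r1:-4,r2:Add2,r3:Add3,r4:8,r5:8
  c10: CDB Add1=12; issue ADD r5<-Add1  regs: r0:12,r1:-4,r2:Add2,r3:Add3,r4:8,r5:Add1
  c11: issue MUL r2<-Mul1  regs: r0:12,r1:-4,r2:Mul1,r3:Add3,r4:8,r5:Add1
  c12: CDB Add1=4; issue ADD r1<-Add1  regs: r0:12,r1:Add1,r2:Mul1,r3:Add3,r4:8,r5:4
  c13: CDB Mul2=-240  regs: r0:12,r1:Add1,r2:Mul1,r3:Add3,r4:8,r5:4
  c14: -  regs: r0:12,r1:Add1,r2:Mul1,r3:Add3,r4:8,r5:4
  c15: CDB Add2=236  regs: r0:12,r1:Add1,r2:Mul1,r3:Add3,r4:8,r5:4
  c16: CDB Mul1=-48  regs: r0:12,r1:Add1,r2:-48,r3:Add3,r4:8,r5:4
  c17: CDB Add3=-232  regs: r0:12,r1:Add1,r2:-48,r3:-232,r4:8,r5:4
  c18: CDB Add1=-44  regs: r0:12,r1:-44,r2:-48,r3:-232,r4:8,r5:4

STATUS = VALUE -232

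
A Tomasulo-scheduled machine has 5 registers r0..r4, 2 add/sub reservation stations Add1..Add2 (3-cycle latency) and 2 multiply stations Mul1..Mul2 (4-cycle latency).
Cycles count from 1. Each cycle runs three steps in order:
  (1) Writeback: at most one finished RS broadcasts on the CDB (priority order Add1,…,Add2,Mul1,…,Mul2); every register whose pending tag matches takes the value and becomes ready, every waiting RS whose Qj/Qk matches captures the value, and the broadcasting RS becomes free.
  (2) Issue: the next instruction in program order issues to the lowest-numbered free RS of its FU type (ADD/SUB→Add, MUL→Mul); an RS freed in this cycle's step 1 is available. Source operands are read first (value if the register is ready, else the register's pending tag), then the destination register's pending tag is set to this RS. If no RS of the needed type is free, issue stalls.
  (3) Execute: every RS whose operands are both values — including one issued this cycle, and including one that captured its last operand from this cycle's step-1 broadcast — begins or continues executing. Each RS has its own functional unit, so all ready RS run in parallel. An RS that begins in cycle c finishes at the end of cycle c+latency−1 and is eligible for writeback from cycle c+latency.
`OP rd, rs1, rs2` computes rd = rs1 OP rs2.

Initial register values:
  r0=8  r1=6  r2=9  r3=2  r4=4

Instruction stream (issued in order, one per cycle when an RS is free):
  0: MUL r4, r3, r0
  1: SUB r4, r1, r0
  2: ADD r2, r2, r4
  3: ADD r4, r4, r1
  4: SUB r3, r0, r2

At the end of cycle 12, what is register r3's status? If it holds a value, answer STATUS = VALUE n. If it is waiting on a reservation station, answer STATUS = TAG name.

c1: issue MUL r4<-Mul1 | r0:8,r1:6,r2:9,r3:2,r4:Mul1
c2: issue SUB r4<-Add1 | r0:8,r1:6,r2:9,r3:2,r4:Add1
c3: issue ADD r2<-Add2 | r0:8,r1:6,r2:Add2,r3:2,r4:Add1
c4: stall | r0:8,r1:6,r2:Add2,r3:2,r4:Add1
c5: CDB Add1=-2; issue ADD r4<-Add1 | r0:8,r1:6,r2:Add2,r3:2,r4:Add1
c6: CDB Mul1=16; stall | r0:8,r1:6,r2:Add2,r3:2,r4:Add1
c7: stall | r0:8,r1:6,r2:Add2,r3:2,r4:Add1
c8: CDB Add1=4; issue SUB r3<-Add1 | r0:8,r1:6,r2:Add2,r3:Add1,r4:4
c9: CDB Add2=7 | r0:8,r1:6,r2:7,r3:Add1,r4:4
c10: - | r0:8,r1:6,r2:7,r3:Add1,r4:4
c11: - | r0:8,r1:6,r2:7,r3:Add1,r4:4
c12: CDB Add1=1 | r0:8,r1:6,r2:7,r3:1,r4:4

STATUS = VALUE 1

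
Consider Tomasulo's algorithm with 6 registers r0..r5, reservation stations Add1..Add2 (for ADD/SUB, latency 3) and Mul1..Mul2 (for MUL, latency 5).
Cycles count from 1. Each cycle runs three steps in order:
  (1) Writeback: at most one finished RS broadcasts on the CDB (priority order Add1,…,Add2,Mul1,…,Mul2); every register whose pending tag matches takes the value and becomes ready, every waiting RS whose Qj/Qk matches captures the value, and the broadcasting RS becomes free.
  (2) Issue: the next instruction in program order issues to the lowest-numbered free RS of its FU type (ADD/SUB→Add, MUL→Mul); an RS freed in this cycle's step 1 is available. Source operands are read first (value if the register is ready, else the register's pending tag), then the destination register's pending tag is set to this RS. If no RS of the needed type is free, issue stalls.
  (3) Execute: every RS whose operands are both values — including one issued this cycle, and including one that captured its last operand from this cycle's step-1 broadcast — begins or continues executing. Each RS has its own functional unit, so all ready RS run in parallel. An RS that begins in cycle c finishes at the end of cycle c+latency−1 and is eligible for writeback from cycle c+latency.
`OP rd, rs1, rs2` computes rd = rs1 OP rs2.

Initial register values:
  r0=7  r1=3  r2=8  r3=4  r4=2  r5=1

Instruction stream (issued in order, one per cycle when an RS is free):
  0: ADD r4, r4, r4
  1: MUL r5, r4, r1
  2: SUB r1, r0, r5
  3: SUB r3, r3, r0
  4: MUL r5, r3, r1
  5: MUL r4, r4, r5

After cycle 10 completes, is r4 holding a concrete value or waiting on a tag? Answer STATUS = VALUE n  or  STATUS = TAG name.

STATUS = TAG Mul1

cycle 1: issue ADD r4<-Add1 // r0:7,r1:3,r2:8,r3:4,r4:Add1,r5:1
cycle 2: issue MUL r5<-Mul1 // r0:7,r1:3,r2:8,r3:4,r4:Add1,r5:Mul1
cycle 3: issue SUB r1<-Add2 // r0:7,r1:Add2,r2:8,r3:4,r4:Add1,r5:Mul1
cycle 4: CDB Add1=4; issue SUB r3<-Add1 // r0:7,r1:Add2,r2:8,r3:Add1,r4:4,r5:Mul1
cycle 5: issue MUL r5<-Mul2 // r0:7,r1:Add2,r2:8,r3:Add1,r4:4,r5:Mul2
cycle 6: stall // r0:7,r1:Add2,r2:8,r3:Add1,r4:4,r5:Mul2
cycle 7: CDB Add1=-3; stall // r0:7,r1:Add2,r2:8,r3:-3,r4:4,r5:Mul2
cycle 8: stall // r0:7,r1:Add2,r2:8,r3:-3,r4:4,r5:Mul2
cycle 9: CDB Mul1=12; issue MUL r4<-Mul1 // r0:7,r1:Add2,r2:8,r3:-3,r4:Mul1,r5:Mul2
cycle 10: - // r0:7,r1:Add2,r2:8,r3:-3,r4:Mul1,r5:Mul2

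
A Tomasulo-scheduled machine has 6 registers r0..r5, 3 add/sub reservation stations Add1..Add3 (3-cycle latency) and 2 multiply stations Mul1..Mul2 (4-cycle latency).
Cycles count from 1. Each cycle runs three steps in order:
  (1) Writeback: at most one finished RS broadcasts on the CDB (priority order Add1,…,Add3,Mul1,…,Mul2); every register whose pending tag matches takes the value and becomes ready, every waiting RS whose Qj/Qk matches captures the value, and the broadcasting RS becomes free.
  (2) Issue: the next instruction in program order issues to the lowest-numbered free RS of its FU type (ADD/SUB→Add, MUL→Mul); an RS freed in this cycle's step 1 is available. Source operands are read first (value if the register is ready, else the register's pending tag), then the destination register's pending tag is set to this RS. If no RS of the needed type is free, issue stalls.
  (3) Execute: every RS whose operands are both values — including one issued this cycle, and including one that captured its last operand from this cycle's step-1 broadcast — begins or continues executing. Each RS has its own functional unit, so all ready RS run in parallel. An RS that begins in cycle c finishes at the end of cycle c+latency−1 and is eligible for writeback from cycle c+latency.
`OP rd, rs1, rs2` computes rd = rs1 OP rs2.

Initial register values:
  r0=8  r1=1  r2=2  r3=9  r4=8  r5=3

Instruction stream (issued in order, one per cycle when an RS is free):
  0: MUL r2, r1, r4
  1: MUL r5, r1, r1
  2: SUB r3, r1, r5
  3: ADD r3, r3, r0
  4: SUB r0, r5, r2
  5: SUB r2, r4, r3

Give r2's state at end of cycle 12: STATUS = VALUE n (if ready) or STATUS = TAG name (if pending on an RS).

STATUS = TAG Add1

cycle 1: issue MUL r2<-Mul1 // r0:8,r1:1,r2:Mul1,r3:9,r4:8,r5:3
cycle 2: issue MUL r5<-Mul2 // r0:8,r1:1,r2:Mul1,r3:9,r4:8,r5:Mul2
cycle 3: issue SUB r3<-Add1 // r0:8,r1:1,r2:Mul1,r3:Add1,r4:8,r5:Mul2
cycle 4: issue ADD r3<-Add2 // r0:8,r1:1,r2:Mul1,r3:Add2,r4:8,r5:Mul2
cycle 5: CDB Mul1=8; issue SUB r0<-Add3 // r0:Add3,r1:1,r2:8,r3:Add2,r4:8,r5:Mul2
cycle 6: CDB Mul2=1; stall // r0:Add3,r1:1,r2:8,r3:Add2,r4:8,r5:1
cycle 7: stall // r0:Add3,r1:1,r2:8,r3:Add2,r4:8,r5:1
cycle 8: stall // r0:Add3,r1:1,r2:8,r3:Add2,r4:8,r5:1
cycle 9: CDB Add1=0; issue SUB r2<-Add1 // r0:Add3,r1:1,r2:Add1,r3:Add2,r4:8,r5:1
cycle 10: CDB Add3=-7 // r0:-7,r1:1,r2:Add1,r3:Add2,r4:8,r5:1
cycle 11: - // r0:-7,r1:1,r2:Add1,r3:Add2,r4:8,r5:1
cycle 12: CDB Add2=8 // r0:-7,r1:1,r2:Add1,r3:8,r4:8,r5:1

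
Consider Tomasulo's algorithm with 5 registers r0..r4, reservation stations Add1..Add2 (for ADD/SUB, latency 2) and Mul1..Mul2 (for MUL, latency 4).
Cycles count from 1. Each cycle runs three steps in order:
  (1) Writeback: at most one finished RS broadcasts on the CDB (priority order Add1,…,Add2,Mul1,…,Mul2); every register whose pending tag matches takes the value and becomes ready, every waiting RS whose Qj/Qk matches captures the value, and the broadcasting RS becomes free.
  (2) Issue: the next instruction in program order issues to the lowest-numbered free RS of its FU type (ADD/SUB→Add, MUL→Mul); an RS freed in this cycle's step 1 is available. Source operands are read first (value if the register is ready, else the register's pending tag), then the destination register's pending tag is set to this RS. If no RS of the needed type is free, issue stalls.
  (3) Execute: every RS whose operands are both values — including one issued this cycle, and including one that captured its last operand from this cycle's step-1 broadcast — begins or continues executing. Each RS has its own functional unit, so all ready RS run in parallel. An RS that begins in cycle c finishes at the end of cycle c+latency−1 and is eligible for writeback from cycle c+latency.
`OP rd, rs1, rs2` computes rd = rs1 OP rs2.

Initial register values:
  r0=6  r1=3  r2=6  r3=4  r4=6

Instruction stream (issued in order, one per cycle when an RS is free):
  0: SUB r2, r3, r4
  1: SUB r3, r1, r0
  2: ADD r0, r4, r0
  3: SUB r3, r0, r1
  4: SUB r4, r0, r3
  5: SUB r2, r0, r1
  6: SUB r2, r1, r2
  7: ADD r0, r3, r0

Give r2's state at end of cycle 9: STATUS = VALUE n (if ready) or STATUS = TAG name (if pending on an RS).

cycle 1: issue SUB r2<-Add1 // r0:6,r1:3,r2:Add1,r3:4,r4:6
cycle 2: issue SUB r3<-Add2 // r0:6,r1:3,r2:Add1,r3:Add2,r4:6
cycle 3: CDB Add1=-2; issue ADD r0<-Add1 // r0:Add1,r1:3,r2:-2,r3:Add2,r4:6
cycle 4: CDB Add2=-3; issue SUB r3<-Add2 // r0:Add1,r1:3,r2:-2,r3:Add2,r4:6
cycle 5: CDB Add1=12; issue SUB r4<-Add1 // r0:12,r1:3,r2:-2,r3:Add2,r4:Add1
cycle 6: stall // r0:12,r1:3,r2:-2,r3:Add2,r4:Add1
cycle 7: CDB Add2=9; issue SUB r2<-Add2 // r0:12,r1:3,r2:Add2,r3:9,r4:Add1
cycle 8: stall // r0:12,r1:3,r2:Add2,r3:9,r4:Add1
cycle 9: CDB Add1=3; issue SUB r2<-Add1 // r0:12,r1:3,r2:Add1,r3:9,r4:3

STATUS = TAG Add1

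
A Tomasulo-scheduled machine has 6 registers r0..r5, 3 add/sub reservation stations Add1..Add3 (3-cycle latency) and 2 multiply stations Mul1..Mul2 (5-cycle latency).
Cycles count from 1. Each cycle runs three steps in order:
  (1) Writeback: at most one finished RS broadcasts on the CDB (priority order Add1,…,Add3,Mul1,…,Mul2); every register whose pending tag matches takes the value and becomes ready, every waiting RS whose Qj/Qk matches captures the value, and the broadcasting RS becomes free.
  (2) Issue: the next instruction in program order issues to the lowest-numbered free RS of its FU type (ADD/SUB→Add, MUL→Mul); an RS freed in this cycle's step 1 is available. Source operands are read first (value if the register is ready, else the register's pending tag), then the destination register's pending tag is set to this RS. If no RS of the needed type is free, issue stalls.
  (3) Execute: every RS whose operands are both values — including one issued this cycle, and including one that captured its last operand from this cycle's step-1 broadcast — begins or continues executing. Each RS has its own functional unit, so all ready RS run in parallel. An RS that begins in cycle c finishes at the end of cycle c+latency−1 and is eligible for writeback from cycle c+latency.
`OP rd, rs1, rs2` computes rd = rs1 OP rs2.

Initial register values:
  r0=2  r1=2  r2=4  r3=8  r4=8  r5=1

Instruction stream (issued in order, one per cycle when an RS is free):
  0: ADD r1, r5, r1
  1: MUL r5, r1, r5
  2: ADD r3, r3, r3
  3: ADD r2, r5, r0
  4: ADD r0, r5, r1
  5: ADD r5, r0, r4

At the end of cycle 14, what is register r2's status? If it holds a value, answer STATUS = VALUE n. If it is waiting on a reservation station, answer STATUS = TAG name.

STATUS = VALUE 5

c1: issue ADD r1<-Add1 | r0:2,r1:Add1,r2:4,r3:8,r4:8,r5:1
c2: issue MUL r5<-Mul1 | r0:2,r1:Add1,r2:4,r3:8,r4:8,r5:Mul1
c3: issue ADD r3<-Add2 | r0:2,r1:Add1,r2:4,r3:Add2,r4:8,r5:Mul1
c4: CDB Add1=3; issue ADD r2<-Add1 | r0:2,r1:3,r2:Add1,r3:Add2,r4:8,r5:Mul1
c5: issue ADD r0<-Add3 | r0:Add3,r1:3,r2:Add1,r3:Add2,r4:8,r5:Mul1
c6: CDB Add2=16; issue ADD r5<-Add2 | r0:Add3,r1:3,r2:Add1,r3:16,r4:8,r5:Add2
c7: - | r0:Add3,r1:3,r2:Add1,r3:16,r4:8,r5:Add2
c8: - | r0:Add3,r1:3,r2:Add1,r3:16,r4:8,r5:Add2
c9: CDB Mul1=3 | r0:Add3,r1:3,r2:Add1,r3:16,r4:8,r5:Add2
c10: - | r0:Add3,r1:3,r2:Add1,r3:16,r4:8,r5:Add2
c11: - | r0:Add3,r1:3,r2:Add1,r3:16,r4:8,r5:Add2
c12: CDB Add1=5 | r0:Add3,r1:3,r2:5,r3:16,r4:8,r5:Add2
c13: CDB Add3=6 | r0:6,r1:3,r2:5,r3:16,r4:8,r5:Add2
c14: - | r0:6,r1:3,r2:5,r3:16,r4:8,r5:Add2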